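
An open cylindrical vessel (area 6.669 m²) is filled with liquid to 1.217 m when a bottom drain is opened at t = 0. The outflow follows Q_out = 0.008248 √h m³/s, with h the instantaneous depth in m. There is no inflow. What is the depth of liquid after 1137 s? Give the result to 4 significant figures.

Mass balance (ρ constant): A dh/dt = −0.008248 √h.
Separate and integrate: 2(√h − √h₀) = −(0.008248/A) t.
√h = √1.217 − 0.008248·1137/(2·6.669) = 1.10318 − 0.703102 = 0.400075.
h = 0.400075² = 0.160060 m.

0.1601 m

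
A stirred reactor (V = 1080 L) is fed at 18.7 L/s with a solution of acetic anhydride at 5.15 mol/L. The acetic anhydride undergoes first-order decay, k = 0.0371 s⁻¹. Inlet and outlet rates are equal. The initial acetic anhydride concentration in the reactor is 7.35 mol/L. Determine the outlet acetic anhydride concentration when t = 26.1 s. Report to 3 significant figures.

V dC/dt = Q(C_in − C) − k V C.
This is linear with rate a = Q/V + k = 0.054415 s⁻¹.
C_ss = Q C_in/(Q + kV) = 1.6387 mol/L; C(t) = C_ss + (C₀ − C_ss) e^(−a t).
C(26.1) = 1.6387 + (5.7113)·e^(−0.054415·26.1) = 1.6387 + (5.7113)·0.24166 = 3.0189 mol/L.

3.02 mol/L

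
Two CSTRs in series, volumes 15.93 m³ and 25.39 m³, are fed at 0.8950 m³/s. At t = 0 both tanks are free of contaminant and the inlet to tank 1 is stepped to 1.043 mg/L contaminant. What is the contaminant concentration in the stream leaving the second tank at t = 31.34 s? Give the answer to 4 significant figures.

0.4175 mg/L

Species balance on tank i: dCᵢ/dt = (Cᵢ₋₁ − Cᵢ)/τᵢ with τᵢ = Vᵢ/Q.
τ₁ = 15.93/0.8950 = 17.7989 s; τ₂ = 25.39/0.8950 = 28.3687 s.
Solving the cascade with C₁(0)=C₂(0)=0 gives C₂(t) = C_in[1 − (τ₁ e^(−t/τ₁) − τ₂ e^(−t/τ₂))/(τ₁ − τ₂)].
At t = 31.34: e^(−t/τ₁) = 0.171910, e^(−t/τ₂) = 0.331298.
C₂ = 1.043·[1 − (17.7989·0.171910 − 28.3687·0.331298)/(-10.5698)] = 1.043·0.400304 = 0.417517 mg/L.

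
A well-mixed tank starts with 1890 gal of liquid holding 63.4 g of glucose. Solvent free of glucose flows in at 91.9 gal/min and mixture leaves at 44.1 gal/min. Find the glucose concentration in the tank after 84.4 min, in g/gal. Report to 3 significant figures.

0.00373 g/gal

Let m(t) be the amount of glucose. Volume: V(t) = V₀ + (Q_in − Q_out) t = 1890 + 47.800 t; V(84.4) = 5924.3 gal.
Species balance (pure solvent in): dm/dt = −Q_out · m/V(t).
dm/m = −Q_out dt/(V₀ + 47.800 t); integrating gives ln(m/m₀) = −(Q_out/(Q_in−Q_out)) ln(V/V₀).
m = m₀ (V₀/V)^(Q_out/(Q_in−Q_out)) = 63.4 × (1890/5924.3)^(0.92259) = 22.096 g.
C = m/V = 22.096/5924.3 = 0.0037298 g/gal.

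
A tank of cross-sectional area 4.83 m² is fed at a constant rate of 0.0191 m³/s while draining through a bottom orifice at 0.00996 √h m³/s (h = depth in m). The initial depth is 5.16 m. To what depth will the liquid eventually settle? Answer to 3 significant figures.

3.68 m

A dh/dt = Q_in − 0.00996 √h. Steady state requires inflow = outflow:
Q_in = 0.00996 √h_ss ⇒ √h_ss = 0.0191/0.00996 = 1.9177.
h_ss = 1.9177² = 3.6775 m. (Since h₀ = 5.16 m > h_ss, the level will fall toward this value.)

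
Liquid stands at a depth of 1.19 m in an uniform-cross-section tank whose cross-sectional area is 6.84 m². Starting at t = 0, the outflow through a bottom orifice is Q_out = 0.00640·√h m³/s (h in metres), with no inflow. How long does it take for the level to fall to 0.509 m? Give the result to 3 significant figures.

Unsteady balance on liquid volume: A dh/dt = −0.00640 √h.
∫ h^(−1/2) dh = −(0.00640/A) ∫ dt, giving 2√h = 2√h₀ − (0.00640/A) t.
t = 2A(√h₀ − √h)/0.00640 = 2·6.84·(√1.19 − √0.509)/0.00640
  = 13.680 × (1.0909 − 0.71344) / 0.00640 = 806.75 s.

807 s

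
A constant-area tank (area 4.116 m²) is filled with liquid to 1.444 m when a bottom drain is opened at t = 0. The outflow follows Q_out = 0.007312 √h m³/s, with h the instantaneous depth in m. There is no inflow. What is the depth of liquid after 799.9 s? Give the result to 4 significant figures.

0.2412 m

Mass balance (ρ constant): A dh/dt = −0.007312 √h.
Separate and integrate: 2(√h − √h₀) = −(0.007312/A) t.
√h = √1.444 − 0.007312·799.9/(2·4.116) = 1.20167 − 0.710504 = 0.491162.
h = 0.491162² = 0.241240 m.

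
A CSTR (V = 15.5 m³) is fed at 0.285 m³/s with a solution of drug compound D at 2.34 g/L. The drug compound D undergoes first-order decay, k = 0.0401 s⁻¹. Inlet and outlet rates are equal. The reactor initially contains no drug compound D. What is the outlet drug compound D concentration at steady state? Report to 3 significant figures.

0.736 g/L

V dC/dt = Q(C_in − C) − k V C.
At steady state: 0 = Q C_in − (Q + kV) C_ss, so C_ss = Q C_in/(Q + kV).
C_ss = 0.285·2.34/(0.285 + 0.0401·15.5) = 0.66690/0.90655 = 0.73565 g/L.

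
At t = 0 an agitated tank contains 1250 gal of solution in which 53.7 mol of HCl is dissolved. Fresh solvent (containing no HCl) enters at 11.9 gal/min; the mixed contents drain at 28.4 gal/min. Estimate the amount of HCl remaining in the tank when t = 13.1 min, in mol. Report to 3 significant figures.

Let m(t) be the amount of HCl. Volume: V(t) = V₀ + (Q_in − Q_out) t = 1250 − 16.500 t; V(13.1) = 1033.8 gal.
No HCl enters, so dm/dt = −Q_out · (m/V).
dm/m = −Q_out dt/(V₀ − 16.500 t); integrating gives ln(m/m₀) = −(Q_out/(Q_in−Q_out)) ln(V/V₀).
m = m₀ (V₀/V)^(Q_out/(Q_in−Q_out)) = 53.7 × (1250/1033.8)^(-1.7212) = 38.731 mol.

38.7 mol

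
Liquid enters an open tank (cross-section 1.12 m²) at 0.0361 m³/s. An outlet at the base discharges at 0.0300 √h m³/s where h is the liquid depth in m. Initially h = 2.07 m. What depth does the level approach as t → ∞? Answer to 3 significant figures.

A dh/dt = Q_in − 0.0300 √h. Steady state requires inflow = outflow:
Q_in = 0.0300 √h_ss ⇒ √h_ss = 0.0361/0.0300 = 1.2033.
h_ss = 1.2033² = 1.4480 m. (Since h₀ = 2.07 m > h_ss, the level will fall toward this value.)

1.45 m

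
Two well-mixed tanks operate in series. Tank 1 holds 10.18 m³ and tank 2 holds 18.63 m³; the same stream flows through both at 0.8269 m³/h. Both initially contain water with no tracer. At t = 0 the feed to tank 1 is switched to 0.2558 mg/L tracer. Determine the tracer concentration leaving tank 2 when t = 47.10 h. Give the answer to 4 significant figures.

0.1928 mg/L

Each tank obeys Vᵢ dCᵢ/dt = Q(Cᵢ₋₁ − Cᵢ), so τᵢ = Vᵢ/Q.
τ₁ = 10.18/0.8269 = 12.3110 h; τ₂ = 18.63/0.8269 = 22.5299 h.
Solving the cascade with C₁(0)=C₂(0)=0 gives C₂(t) = C_in[1 − (τ₁ e^(−t/τ₁) − τ₂ e^(−t/τ₂))/(τ₁ − τ₂)].
At t = 47.10: e^(−t/τ₁) = 0.0218002, e^(−t/τ₂) = 0.123619.
C₂ = 0.2558·[1 − (12.3110·0.0218002 − 22.5299·0.123619)/(-10.2189)] = 0.2558·0.753717 = 0.192801 mg/L.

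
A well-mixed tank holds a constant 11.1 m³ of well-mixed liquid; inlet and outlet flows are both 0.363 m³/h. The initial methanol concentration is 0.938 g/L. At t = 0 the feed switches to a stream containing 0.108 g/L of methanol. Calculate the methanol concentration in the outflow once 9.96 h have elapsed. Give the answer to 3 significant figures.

0.707 g/L

Transient balance on the dissolved component: V dC/dt = Q(C_in − C).
So dC/dt = (C_in − C)/τ with τ = V/Q = 11.1/0.363 = 30.579 h.
C approaches C_in exponentially: C(t) = C_in + (C₀ − C_in) e^(−t/τ).
C(9.96) = 0.108 + (0.938 − 0.108)·e^(−9.96/30.579) = 0.108 + (0.83000)·0.72201 = 0.70727 g/L.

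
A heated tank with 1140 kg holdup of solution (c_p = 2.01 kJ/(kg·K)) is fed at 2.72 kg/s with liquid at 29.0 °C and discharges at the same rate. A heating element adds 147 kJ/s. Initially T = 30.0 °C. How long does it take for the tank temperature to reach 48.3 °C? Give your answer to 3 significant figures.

514 s

M c_p dT/dt = ṁ c_p (T_in − T) + Q̇.
τ = M/ṁ = 419.12 s; T_ss = T_in + Q̇/(ṁ c_p) = 55.888 °C.
T(t) = T_ss + (T₀ − T_ss) e^(−t/τ). Set T = 48.3:
e^(−t/τ) = (48.3 − 55.888)/(30.0 − 55.888) = 0.29310
t = −419.12 · ln(0.29310) = 514.36 s.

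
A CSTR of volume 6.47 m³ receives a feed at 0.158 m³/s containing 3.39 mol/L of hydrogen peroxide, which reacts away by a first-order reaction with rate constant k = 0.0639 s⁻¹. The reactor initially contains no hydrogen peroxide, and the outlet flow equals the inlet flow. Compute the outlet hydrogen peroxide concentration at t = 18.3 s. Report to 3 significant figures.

0.751 mol/L

Accumulation = in − out − consumed: V dC/dt = Q C_in − Q C − k V C.
This is linear with rate a = Q/V + k = 0.088320 s⁻¹.
C_ss = Q C_in/(Q + kV) = 0.93733 mol/L; C(t) = C_ss + (C₀ − C_ss) e^(−a t).
C(18.3) = 0.93733 + (-0.93733)·e^(−0.088320·18.3) = 0.93733 + (-0.93733)·0.19864 = 0.75114 mol/L.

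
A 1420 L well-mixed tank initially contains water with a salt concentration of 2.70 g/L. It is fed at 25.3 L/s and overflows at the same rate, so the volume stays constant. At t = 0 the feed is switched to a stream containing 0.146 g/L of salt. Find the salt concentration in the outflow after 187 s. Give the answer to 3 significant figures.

Species balance on the tank: V dC/dt = Q(C_in − C).
Rewrite as dC/dt + C/τ = C_in/τ, τ = V/Q = 56.126 s.
Solution: C(t) = C_in + (C₀ − C_in) e^(−t/τ).
C(187) = 0.146 + (2.70 − 0.146)·e^(−187/56.126) = 0.146 + (2.5540)·0.035730 = 0.23725 g/L.

0.237 g/L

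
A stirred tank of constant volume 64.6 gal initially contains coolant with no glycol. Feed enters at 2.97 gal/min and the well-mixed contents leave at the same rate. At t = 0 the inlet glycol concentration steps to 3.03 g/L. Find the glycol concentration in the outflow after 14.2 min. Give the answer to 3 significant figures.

Species balance on the tank: V dC/dt = Q(C_in − C).
So dC/dt = (C_in − C)/τ with τ = V/Q = 64.6/2.97 = 21.751 min.
This is linear first-order; C(t) = C_in + (C₀ − C_in) e^(−t/τ).
C(14.2) = 3.03 + (0 − 3.03)·e^(−14.2/21.751) = 3.03 + (-3.0300)·0.52056 = 1.4527 g/L.

1.45 g/L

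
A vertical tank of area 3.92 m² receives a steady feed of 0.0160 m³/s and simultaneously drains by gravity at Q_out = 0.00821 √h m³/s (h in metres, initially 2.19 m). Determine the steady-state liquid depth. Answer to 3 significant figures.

3.80 m

Level balance: A dh/dt = 0.0160 − 0.00821 √h. Setting dh/dt = 0:
Q_in = 0.00821 √h_ss ⇒ √h_ss = 0.0160/0.00821 = 1.9488.
h_ss = 1.9488² = 3.7980 m. (Since h₀ = 2.19 m < h_ss, the level will rise toward this value.)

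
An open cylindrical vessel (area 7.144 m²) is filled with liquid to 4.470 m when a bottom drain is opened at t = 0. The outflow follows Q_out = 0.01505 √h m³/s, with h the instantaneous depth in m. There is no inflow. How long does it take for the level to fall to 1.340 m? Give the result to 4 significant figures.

908.2 s

With no inflow, A dh/dt = −0.01505 √h.
∫ h^(−1/2) dh = −(0.01505/A) ∫ dt, giving 2√h = 2√h₀ − (0.01505/A) t.
t = 2A(√h₀ − √h)/0.01505 = 2·7.144·(√4.470 − √1.340)/0.01505
  = 14.2880 × (2.11424 − 1.15758) / 0.01505 = 908.217 s.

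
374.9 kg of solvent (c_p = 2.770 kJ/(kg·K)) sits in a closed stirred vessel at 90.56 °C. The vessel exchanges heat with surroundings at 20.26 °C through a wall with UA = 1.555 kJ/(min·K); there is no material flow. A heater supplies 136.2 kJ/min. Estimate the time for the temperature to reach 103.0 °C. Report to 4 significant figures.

849.1 min

First-law balance (no shaft work): M c_p dT/dt = −UA(T − T_amb) + Q̇.
τ = M c_p/UA = 667.828 min; T_ss = T_amb + Q̇/UA = 20.26 + 136.2/1.555 = 107.848 °C.
T(t) = T_ss + (T₀ − T_ss)e^(−t/τ); set T = 103.0:
t = −τ ln[(T − T_ss)/(T₀ − T_ss)] = −667.828 · ln(0.280443) = 849.066 min.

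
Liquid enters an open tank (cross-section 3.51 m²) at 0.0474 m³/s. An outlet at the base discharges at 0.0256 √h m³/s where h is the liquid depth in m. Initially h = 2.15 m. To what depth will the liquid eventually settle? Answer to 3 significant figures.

3.43 m

Level balance: A dh/dt = 0.0474 − 0.0256 √h. Setting dh/dt = 0:
Q_in = 0.0256 √h_ss ⇒ √h_ss = 0.0474/0.0256 = 1.8516.
h_ss = 1.8516² = 3.4283 m. (Since h₀ = 2.15 m < h_ss, the level will rise toward this value.)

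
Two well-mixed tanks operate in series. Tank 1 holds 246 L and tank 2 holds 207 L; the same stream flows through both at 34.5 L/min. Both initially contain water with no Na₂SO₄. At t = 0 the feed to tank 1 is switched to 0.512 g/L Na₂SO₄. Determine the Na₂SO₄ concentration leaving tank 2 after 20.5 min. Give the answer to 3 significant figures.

0.419 g/L

Species balance on tank i: dCᵢ/dt = (Cᵢ₋₁ − Cᵢ)/τᵢ with τᵢ = Vᵢ/Q.
τ₁ = 246/34.5 = 7.1304 min; τ₂ = 207/34.5 = 6.0000 min.
Tank 1: C₁ = C_in(1 − e^(−t/τ₁)). Tank 2 (τ₁ ≠ τ₂): C₂ = C_in[1 − (τ₁ e^(−t/τ₁) − τ₂ e^(−t/τ₂))/(τ₁ − τ₂)].
At t = 20.5: e^(−t/τ₁) = 0.056416, e^(−t/τ₂) = 0.032822.
C₂ = 0.512·[1 − (7.1304·0.056416 − 6.0000·0.032822)/(1.1304)] = 0.512·0.81835 = 0.41900 g/L.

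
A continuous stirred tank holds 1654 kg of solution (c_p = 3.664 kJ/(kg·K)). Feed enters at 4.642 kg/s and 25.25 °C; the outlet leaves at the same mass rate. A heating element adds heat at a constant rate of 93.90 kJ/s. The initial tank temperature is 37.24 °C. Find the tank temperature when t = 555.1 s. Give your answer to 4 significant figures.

Heat balance on the well-mixed liquid: M c_p dT/dt = ṁ c_p (T_in − T) + 93.90.
τ = M/ṁ = 356.312 s; T_ss = T_in + Q̇/(ṁ c_p) = 25.25 + 93.90/(4.642·3.664) = 30.7708 °C.
T approaches T_ss exponentially: T(t) = T_ss + (T₀ − T_ss) e^(−t/τ).
T(555.1) = 30.7708 + (6.46916)·e^(−555.1/356.312) = 30.7708 + (6.46916)·0.210577 = 32.1331 °C.

32.13 °C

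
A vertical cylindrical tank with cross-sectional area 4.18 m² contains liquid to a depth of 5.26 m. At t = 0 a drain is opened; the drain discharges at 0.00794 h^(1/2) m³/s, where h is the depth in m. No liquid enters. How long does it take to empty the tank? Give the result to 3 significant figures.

Accumulation of liquid (constant cross-section A): A dh/dt = −0.00794 √h.
Separate and integrate: 2(√h − √h₀) = −(0.00794/A) t.
Tank is empty when √h = 0: t_empty = 2A√h₀/0.00794.
t_empty = 2·4.18·√5.26/0.00794 = 8.3600·2.2935/0.00794 = 2414.8 s.

2410 s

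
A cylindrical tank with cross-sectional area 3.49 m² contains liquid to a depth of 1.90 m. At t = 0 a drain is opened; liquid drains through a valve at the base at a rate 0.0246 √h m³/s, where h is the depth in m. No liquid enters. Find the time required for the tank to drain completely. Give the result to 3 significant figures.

391 s

A dh/dt = −Q_out = −0.0246 √h.
Separate and integrate: 2(√h − √h₀) = −(0.0246/A) t.
Set h = 0: 2√h₀ = (0.0246/A) t_empty ⇒ t_empty = 2A√h₀/0.0246.
t_empty = 2·3.49·√1.90/0.0246 = 6.9800·1.3784/0.0246 = 391.11 s.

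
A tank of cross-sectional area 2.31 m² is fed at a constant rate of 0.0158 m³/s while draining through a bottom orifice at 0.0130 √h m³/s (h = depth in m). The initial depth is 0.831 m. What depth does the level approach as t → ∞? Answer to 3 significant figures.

1.48 m

Unsteady balance on liquid volume: A dh/dt = Q_in − 0.0130 √h. At steady state dh/dt = 0:
Q_in = 0.0130 √h_ss ⇒ √h_ss = 0.0158/0.0130 = 1.2154.
h_ss = 1.2154² = 1.4772 m. (Since h₀ = 0.831 m < h_ss, the level will rise toward this value.)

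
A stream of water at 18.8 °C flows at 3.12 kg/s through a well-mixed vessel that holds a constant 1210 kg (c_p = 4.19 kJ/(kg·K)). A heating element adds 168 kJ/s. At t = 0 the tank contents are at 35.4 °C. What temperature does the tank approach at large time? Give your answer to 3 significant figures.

31.7 °C

Energy balance: M c_p dT/dt = ṁ c_p (T_in − T) + 168.
At steady state dT/dt = 0 ⇒ T_ss = T_in + Q̇/(ṁ c_p) = 18.8 + 168/(3.12·4.19) = 31.651 °C.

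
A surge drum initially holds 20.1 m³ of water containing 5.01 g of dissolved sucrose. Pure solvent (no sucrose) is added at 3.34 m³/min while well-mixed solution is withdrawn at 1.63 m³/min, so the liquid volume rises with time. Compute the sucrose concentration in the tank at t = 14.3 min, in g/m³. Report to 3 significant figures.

0.0527 g/m³

Total volume: dV/dt = Q_in − Q_out = 1.7100 m³/min, so V(t) = 20.1 + 1.7100 t and V(14.3) = 44.553 m³.
No sucrose enters, so dm/dt = −Q_out · (m/V).
Separate: dm/m = −Q_out dt/V(t) ⇒ ln(m/m₀) = −(Q_out/(Q_in−Q_out)) ln(V/V₀).
m = m₀ (V₀/V)^(Q_out/(Q_in−Q_out)) = 5.01 × (20.1/44.553)^(0.95322) = 2.3460 g.
C = m/V = 2.3460/44.553 = 0.052657 g/m³.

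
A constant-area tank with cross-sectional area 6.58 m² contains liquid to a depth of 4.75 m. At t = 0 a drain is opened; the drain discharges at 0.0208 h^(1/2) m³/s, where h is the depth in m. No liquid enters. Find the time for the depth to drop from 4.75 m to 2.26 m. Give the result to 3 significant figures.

428 s

Mass balance (ρ constant): A dh/dt = −0.0208 √h.
Separate and integrate: 2(√h − √h₀) = −(0.0208/A) t.
t = 2A(√h₀ − √h)/0.0208 = 2·6.58·(√4.75 − √2.26)/0.0208
  = 13.160 × (2.1794 − 1.5033) / 0.0208 = 427.78 s.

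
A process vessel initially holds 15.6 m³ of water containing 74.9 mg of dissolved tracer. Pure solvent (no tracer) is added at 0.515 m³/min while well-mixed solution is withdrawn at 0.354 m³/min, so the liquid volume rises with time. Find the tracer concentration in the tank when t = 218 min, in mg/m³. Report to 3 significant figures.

Total volume: dV/dt = Q_in − Q_out = 0.16100 m³/min, so V(t) = 15.6 + 0.16100 t and V(218) = 50.698 m³.
No tracer enters, so dm/dt = −Q_out · (m/V).
dm/m = −Q_out dt/(V₀ + 0.16100 t); integrating gives ln(m/m₀) = −(Q_out/(Q_in−Q_out)) ln(V/V₀).
m = m₀ (V₀/V)^(Q_out/(Q_in−Q_out)) = 74.9 × (15.6/50.698)^(2.1988) = 5.6106 mg.
C = m/V = 5.6106/50.698 = 0.11067 mg/m³.

0.111 mg/m³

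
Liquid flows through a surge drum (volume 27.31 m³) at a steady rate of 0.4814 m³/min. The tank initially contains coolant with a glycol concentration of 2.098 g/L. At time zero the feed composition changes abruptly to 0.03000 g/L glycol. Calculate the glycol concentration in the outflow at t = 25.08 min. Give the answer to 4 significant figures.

1.359 g/L

Mass balance on the solute (V constant): V dC/dt = Q(C_in − C).
So dC/dt = (C_in − C)/τ with τ = V/Q = 27.31/0.4814 = 56.7304 min.
This is linear first-order; C(t) = C_in + (C₀ − C_in) e^(−t/τ).
C(25.08) = 0.03000 + (2.098 − 0.03000)·e^(−25.08/56.7304) = 0.03000 + (2.06800)·0.642691 = 1.35908 g/L.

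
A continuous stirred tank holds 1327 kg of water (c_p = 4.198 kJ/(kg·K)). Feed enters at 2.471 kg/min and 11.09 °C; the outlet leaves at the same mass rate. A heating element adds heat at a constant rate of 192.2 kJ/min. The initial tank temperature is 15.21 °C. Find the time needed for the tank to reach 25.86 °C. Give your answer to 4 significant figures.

721.7 min

M c_p dT/dt = ṁ c_p (T_in − T) + Q̇.
τ = M/ṁ = 537.030 min; T_ss = T_in + Q̇/(ṁ c_p) = 29.6184 °C.
T(t) = T_ss + (T₀ − T_ss) e^(−t/τ). Set T = 25.86:
e^(−t/τ) = (25.86 − 29.6184)/(15.21 − 29.6184) = 0.260848
t = −537.030 · ln(0.260848) = 721.669 min.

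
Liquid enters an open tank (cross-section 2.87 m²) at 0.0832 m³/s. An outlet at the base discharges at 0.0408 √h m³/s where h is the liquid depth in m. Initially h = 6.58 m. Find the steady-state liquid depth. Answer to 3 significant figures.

4.16 m

Mass balance (ρ constant): A dh/dt = Q_in − 0.0408 √h. At steady state dh/dt = 0:
Q_in = 0.0408 √h_ss ⇒ √h_ss = 0.0832/0.0408 = 2.0392.
h_ss = 2.0392² = 4.1584 m. (Since h₀ = 6.58 m > h_ss, the level will fall toward this value.)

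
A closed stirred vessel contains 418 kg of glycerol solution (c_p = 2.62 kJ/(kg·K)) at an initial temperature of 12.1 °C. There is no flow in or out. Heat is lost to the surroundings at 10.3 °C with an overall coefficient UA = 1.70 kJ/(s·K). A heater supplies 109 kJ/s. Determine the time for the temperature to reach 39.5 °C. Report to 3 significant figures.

373 s

Energy balance: M c_p dT/dt = −UA(T − T_amb) + Q̇.
τ = M c_p/UA = 644.21 s; T_ss = T_amb + Q̇/UA = 10.3 + 109/1.70 = 74.418 °C.
T(t) = T_ss + (T₀ − T_ss)e^(−t/τ); set T = 39.5:
t = −τ ln[(T − T_ss)/(T₀ − T_ss)] = −644.21 · ln(0.56032) = 373.16 s.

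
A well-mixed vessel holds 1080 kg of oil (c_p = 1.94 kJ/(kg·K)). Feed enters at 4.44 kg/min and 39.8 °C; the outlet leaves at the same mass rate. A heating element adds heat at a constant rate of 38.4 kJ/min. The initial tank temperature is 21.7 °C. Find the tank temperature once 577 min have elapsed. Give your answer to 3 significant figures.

42.2 °C

M c_p dT/dt = ṁ c_p (T_in − T) + Q̇.
τ = M/ṁ = 243.24 min; T_ss = T_in + Q̇/(ṁ c_p) = 39.8 + 38.4/(4.44·1.94) = 44.258 °C.
Solution: T(t) = T_ss + (T₀ − T_ss) e^(−t/τ).
T(577) = 44.258 + (-22.558)·e^(−577/243.24) = 44.258 + (-22.558)·0.093284 = 42.154 °C.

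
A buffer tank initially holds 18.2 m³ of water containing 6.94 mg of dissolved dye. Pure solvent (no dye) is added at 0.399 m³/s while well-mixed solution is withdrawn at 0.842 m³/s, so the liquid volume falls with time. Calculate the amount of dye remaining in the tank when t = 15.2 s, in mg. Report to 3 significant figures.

2.88 mg

Let m(t) be the amount of dye. Volume: V(t) = V₀ + (Q_in − Q_out) t = 18.2 − 0.44300 t; V(15.2) = 11.466 m³.
No dye enters, so dm/dt = −Q_out · (m/V).
Separate: dm/m = −Q_out dt/V(t) ⇒ ln(m/m₀) = −(Q_out/(Q_in−Q_out)) ln(V/V₀).
m = m₀ (V₀/V)^(Q_out/(Q_in−Q_out)) = 6.94 × (18.2/11.466)^(-1.9007) = 2.8840 mg.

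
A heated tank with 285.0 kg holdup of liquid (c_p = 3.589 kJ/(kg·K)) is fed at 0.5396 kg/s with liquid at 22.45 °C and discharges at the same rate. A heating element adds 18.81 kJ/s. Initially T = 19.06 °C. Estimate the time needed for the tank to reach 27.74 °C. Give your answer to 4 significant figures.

M c_p dT/dt = ṁ c_p (T_in − T) + Q̇.
τ = M/ṁ = 528.169 s; T_ss = T_in + Q̇/(ṁ c_p) = 32.1628 °C.
T(t) = T_ss + (T₀ − T_ss) e^(−t/τ). Set T = 27.74:
e^(−t/τ) = (27.74 − 32.1628)/(19.06 − 32.1628) = 0.337545
t = −528.169 · ln(0.337545) = 573.621 s.

573.6 s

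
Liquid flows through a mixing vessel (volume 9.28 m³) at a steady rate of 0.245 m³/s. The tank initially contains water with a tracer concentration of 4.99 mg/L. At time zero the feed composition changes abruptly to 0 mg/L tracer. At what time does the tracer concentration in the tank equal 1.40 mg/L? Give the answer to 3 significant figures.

48.1 s

Species balance: V dC/dt = Q(C_in − C) ⇒ τ = V/Q = 37.878 s.
C(t) = C_in + (C₀ − C_in) e^(−t/τ). Set C = 1.40 and solve for t:
e^(−t/τ) = (C − C_in)/(C₀ − C_in) = (1.40 − 0)/(4.99 − 0) = 0.28056
t = −τ ln(…) = 37.878 × 1.2710 = 48.141 s.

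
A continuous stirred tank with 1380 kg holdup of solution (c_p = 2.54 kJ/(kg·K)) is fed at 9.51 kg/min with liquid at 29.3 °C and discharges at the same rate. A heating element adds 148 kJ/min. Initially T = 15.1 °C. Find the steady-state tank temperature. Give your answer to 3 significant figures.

First-law balance (no shaft work): M c_p dT/dt = ṁ c_p (T_in − T) + 148.
At steady state dT/dt = 0 ⇒ T_ss = T_in + Q̇/(ṁ c_p) = 29.3 + 148/(9.51·2.54) = 35.427 °C.

35.4 °C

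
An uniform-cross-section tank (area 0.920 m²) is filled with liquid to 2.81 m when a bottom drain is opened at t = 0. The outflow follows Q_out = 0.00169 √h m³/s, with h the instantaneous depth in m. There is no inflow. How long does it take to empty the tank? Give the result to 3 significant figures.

1830 s

A dh/dt = −Q_out = −0.00169 √h.
Separate and integrate: 2(√h − √h₀) = −(0.00169/A) t.
Tank is empty when √h = 0: t_empty = 2A√h₀/0.00169.
t_empty = 2·0.920·√2.81/0.00169 = 1.8400·1.6763/0.00169 = 1825.1 s.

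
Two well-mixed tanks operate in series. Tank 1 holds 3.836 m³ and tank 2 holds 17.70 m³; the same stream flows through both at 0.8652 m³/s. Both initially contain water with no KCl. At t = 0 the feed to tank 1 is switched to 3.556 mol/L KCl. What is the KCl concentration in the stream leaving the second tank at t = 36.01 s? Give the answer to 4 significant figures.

2.775 mol/L

Species balance on tank i: dCᵢ/dt = (Cᵢ₋₁ − Cᵢ)/τᵢ with τᵢ = Vᵢ/Q.
τ₁ = 3.836/0.8652 = 4.43366 s; τ₂ = 17.70/0.8652 = 20.4577 s.
Tank 1: C₁ = C_in(1 − e^(−t/τ₁)). Tank 2 (τ₁ ≠ τ₂): C₂ = C_in[1 − (τ₁ e^(−t/τ₁) − τ₂ e^(−t/τ₂))/(τ₁ − τ₂)].
At t = 36.01: e^(−t/τ₁) = 0.000296945, e^(−t/τ₂) = 0.172007.
C₂ = 3.556·[1 − (4.43366·0.000296945 − 20.4577·0.172007)/(-16.0240)] = 3.556·0.780482 = 2.77540 mol/L.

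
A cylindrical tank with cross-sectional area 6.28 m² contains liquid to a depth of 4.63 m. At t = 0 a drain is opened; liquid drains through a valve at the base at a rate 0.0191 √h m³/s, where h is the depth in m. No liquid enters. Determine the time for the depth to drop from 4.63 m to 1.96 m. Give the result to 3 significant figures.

A dh/dt = −Q_out = −0.0191 √h.
Separate and integrate: 2(√h − √h₀) = −(0.0191/A) t.
t = 2A(√h₀ − √h)/0.0191 = 2·6.28·(√4.63 − √1.96)/0.0191
  = 12.560 × (2.1517 − 1.4000) / 0.0191 = 494.34 s.

494 s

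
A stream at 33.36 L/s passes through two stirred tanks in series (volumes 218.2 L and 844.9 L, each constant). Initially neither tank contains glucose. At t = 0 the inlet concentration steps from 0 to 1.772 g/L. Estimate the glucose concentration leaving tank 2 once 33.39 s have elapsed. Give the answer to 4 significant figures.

1.137 g/L

Each tank obeys Vᵢ dCᵢ/dt = Q(Cᵢ₋₁ − Cᵢ), so τᵢ = Vᵢ/Q.
τ₁ = 218.2/33.36 = 6.54077 s; τ₂ = 844.9/33.36 = 25.3267 s.
Solving the cascade with C₁(0)=C₂(0)=0 gives C₂(t) = C_in[1 − (τ₁ e^(−t/τ₁) − τ₂ e^(−t/τ₂))/(τ₁ − τ₂)].
At t = 33.39: e^(−t/τ₁) = 0.00606691, e^(−t/τ₂) = 0.267571.
C₂ = 1.772·[1 − (6.54077·0.00606691 − 25.3267·0.267571)/(-18.7860)] = 1.772·0.641380 = 1.13653 g/L.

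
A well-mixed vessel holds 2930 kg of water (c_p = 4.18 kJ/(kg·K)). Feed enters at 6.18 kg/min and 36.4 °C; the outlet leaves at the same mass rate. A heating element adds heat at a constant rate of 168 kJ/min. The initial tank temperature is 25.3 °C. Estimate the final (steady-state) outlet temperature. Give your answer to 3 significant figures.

Energy balance: M c_p dT/dt = ṁ c_p (T_in − T) + 168.
At steady state dT/dt = 0 ⇒ T_ss = T_in + Q̇/(ṁ c_p) = 36.4 + 168/(6.18·4.18) = 42.903 °C.

42.9 °C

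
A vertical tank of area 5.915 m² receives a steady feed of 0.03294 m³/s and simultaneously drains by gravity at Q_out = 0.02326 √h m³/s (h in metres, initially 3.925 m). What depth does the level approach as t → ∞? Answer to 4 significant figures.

Level balance: A dh/dt = 0.03294 − 0.02326 √h. Setting dh/dt = 0:
Q_in = 0.02326 √h_ss ⇒ √h_ss = 0.03294/0.02326 = 1.41617.
h_ss = 1.41617² = 2.00552 m. (Since h₀ = 3.925 m > h_ss, the level will fall toward this value.)

2.006 m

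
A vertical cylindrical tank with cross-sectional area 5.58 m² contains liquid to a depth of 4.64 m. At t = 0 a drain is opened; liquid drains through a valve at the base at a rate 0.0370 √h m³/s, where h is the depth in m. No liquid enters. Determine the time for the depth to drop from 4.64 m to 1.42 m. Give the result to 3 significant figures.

A dh/dt = −Q_out = −0.0370 √h.
∫ h^(−1/2) dh = −(0.0370/A) ∫ dt, giving 2√h = 2√h₀ − (0.0370/A) t.
t = 2A(√h₀ − √h)/0.0370 = 2·5.58·(√4.64 − √1.42)/0.0370
  = 11.160 × (2.1541 − 1.1916) / 0.0370 = 290.29 s.

290 s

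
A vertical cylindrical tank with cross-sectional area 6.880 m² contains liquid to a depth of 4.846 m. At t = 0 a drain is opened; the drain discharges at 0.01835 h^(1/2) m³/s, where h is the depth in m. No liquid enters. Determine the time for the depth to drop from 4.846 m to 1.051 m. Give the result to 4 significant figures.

882.0 s

With no inflow, A dh/dt = −0.01835 √h.
∫ h^(−1/2) dh = −(0.01835/A) ∫ dt, giving 2√h = 2√h₀ − (0.01835/A) t.
t = 2A(√h₀ − √h)/0.01835 = 2·6.880·(√4.846 − √1.051)/0.01835
  = 13.7600 × (2.20136 − 1.02518) / 0.01835 = 881.975 s.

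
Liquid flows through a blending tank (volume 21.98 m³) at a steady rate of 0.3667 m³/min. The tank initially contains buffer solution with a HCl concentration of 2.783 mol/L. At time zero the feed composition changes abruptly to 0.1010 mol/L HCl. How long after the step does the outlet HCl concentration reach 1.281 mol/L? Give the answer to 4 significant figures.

Mass balance on the solute (V constant): V dC/dt = Q(C_in − C), so τ = V/Q = 59.9400 min.
C(t) = C_in + (C₀ − C_in) e^(−t/τ). Set C = 1.281 and solve for t:
e^(−t/τ) = (C − C_in)/(C₀ − C_in) = (1.281 − 0.1010)/(2.783 − 0.1010) = 0.439970
t = −τ ln(…) = 59.9400 × 0.821048 = 49.2136 min.

49.21 min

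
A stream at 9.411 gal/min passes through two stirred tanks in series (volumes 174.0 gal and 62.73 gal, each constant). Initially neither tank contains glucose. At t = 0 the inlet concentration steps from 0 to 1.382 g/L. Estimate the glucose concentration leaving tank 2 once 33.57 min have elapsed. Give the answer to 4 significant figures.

Species balance on tank i: dCᵢ/dt = (Cᵢ₋₁ − Cᵢ)/τᵢ with τᵢ = Vᵢ/Q.
τ₁ = 174.0/9.411 = 18.4890 min; τ₂ = 62.73/9.411 = 6.66560 min.
Tank 1: C₁ = C_in(1 − e^(−t/τ₁)). Tank 2 (τ₁ ≠ τ₂): C₂ = C_in[1 − (τ₁ e^(−t/τ₁) − τ₂ e^(−t/τ₂))/(τ₁ − τ₂)].
At t = 33.57: e^(−t/τ₁) = 0.162728, e^(−t/τ₂) = 0.00649773.
C₂ = 1.382·[1 − (18.4890·0.162728 − 6.66560·0.00649773)/(11.8234)] = 1.382·0.749195 = 1.03539 g/L.

1.035 g/L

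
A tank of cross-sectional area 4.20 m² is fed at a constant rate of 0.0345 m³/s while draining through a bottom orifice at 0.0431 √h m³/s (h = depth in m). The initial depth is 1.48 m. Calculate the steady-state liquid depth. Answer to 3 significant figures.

0.641 m

A dh/dt = Q_in − 0.0431 √h. Steady state requires inflow = outflow:
Q_in = 0.0431 √h_ss ⇒ √h_ss = 0.0345/0.0431 = 0.80046.
h_ss = 0.80046² = 0.64074 m. (Since h₀ = 1.48 m > h_ss, the level will fall toward this value.)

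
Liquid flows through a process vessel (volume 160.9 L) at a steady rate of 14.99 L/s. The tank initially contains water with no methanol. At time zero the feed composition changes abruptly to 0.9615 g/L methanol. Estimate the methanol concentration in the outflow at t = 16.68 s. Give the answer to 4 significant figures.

0.7582 g/L

Unsteady species balance (constant V, well mixed): V dC/dt = Q(C_in − C).
So dC/dt = (C_in − C)/τ with τ = V/Q = 160.9/14.99 = 10.7338 s.
C approaches C_in exponentially: C(t) = C_in + (C₀ − C_in) e^(−t/τ).
C(16.68) = 0.9615 + (0 − 0.9615)·e^(−16.68/10.7338) = 0.9615 + (-0.961500)·0.211408 = 0.758231 g/L.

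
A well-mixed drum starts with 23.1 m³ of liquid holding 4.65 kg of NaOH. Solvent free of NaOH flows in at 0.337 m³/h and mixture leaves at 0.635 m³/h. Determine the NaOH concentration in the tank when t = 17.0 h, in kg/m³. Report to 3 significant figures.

Let m(t) be the amount of NaOH. Volume: V(t) = V₀ + (Q_in − Q_out) t = 23.1 − 0.29800 t; V(17.0) = 18.034 m³.
Solute balance: dm/dt = 0 − Q_out C = −Q_out m/V(t).
dm/m = −Q_out dt/(V₀ − 0.29800 t); integrating gives ln(m/m₀) = −(Q_out/(Q_in−Q_out)) ln(V/V₀).
m = m₀ (V₀/V)^(Q_out/(Q_in−Q_out)) = 4.65 × (23.1/18.034)^(-2.1309) = 2.7437 kg.
C = m/V = 2.7437/18.034 = 0.15214 kg/m³.

0.152 kg/m³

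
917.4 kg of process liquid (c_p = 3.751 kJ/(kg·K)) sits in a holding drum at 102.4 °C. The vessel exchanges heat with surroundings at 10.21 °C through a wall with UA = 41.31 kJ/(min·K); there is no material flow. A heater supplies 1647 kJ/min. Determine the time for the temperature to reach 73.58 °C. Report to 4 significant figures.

M c_p dT/dt = −UA(T − T_amb) + Q̇.
τ = M c_p/UA = 83.3011 min; T_ss = T_amb + Q̇/UA = 10.21 + 1647/41.31 = 50.0793 °C.
T(t) = T_ss + (T₀ − T_ss)e^(−t/τ); set T = 73.58:
t = −τ ln[(T − T_ss)/(T₀ − T_ss)] = −83.3011 · ln(0.449167) = 66.6710 min.

66.67 min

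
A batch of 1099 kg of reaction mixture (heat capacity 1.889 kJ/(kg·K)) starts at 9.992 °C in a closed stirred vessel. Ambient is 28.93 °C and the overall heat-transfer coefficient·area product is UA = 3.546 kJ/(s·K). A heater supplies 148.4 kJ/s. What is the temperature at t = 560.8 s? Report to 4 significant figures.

47.46 °C

Unsteady energy balance on the tank contents: M c_p dT/dt = −UA(T − T_amb) + Q̇.
dT/dt = (T_ss − T)/τ with T_ss = T_amb + Q̇/UA = 28.93 + 148.4/3.546 = 70.7800 °C, τ = M c_p/UA = 1099·1.889/3.546 = 585.451 s.
Integrating: T(t) = T_ss + (T₀ − T_ss) e^(−t/τ).
T(560.8) = 70.7800 + (-60.7880)·0.383700 = 47.4556 °C.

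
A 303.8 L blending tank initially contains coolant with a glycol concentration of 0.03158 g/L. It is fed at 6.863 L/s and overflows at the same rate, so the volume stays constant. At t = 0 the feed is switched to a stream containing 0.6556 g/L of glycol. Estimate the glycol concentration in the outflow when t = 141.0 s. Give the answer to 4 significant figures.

Species balance on the tank: V dC/dt = Q(C_in − C).
Rewrite as dC/dt + C/τ = C_in/τ, τ = V/Q = 44.2664 s.
C approaches C_in exponentially: C(t) = C_in + (C₀ − C_in) e^(−t/τ).
C(141.0) = 0.6556 + (0.03158 − 0.6556)·e^(−141.0/44.2664) = 0.6556 + (-0.624020)·0.0413674 = 0.629786 g/L.

0.6298 g/L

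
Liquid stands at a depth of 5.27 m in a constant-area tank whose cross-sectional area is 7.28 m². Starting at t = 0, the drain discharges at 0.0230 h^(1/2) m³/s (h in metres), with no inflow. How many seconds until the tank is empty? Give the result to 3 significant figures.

Volume balance on the tank: A dh/dt = −0.0230 √h.
Separate and integrate: 2(√h − √h₀) = −(0.0230/A) t.
Tank is empty when √h = 0: t_empty = 2A√h₀/0.0230.
t_empty = 2·7.28·√5.27/0.0230 = 14.560·2.2956/0.0230 = 1453.2 s.

1450 s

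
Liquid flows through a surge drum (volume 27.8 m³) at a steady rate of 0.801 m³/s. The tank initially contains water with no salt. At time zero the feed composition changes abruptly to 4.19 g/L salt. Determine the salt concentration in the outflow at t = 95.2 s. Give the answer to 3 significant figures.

3.92 g/L

Accumulation = in − out for the solute gives V dC/dt = Q(C_in − C).
Rewrite as dC/dt + C/τ = C_in/τ, τ = V/Q = 34.707 s.
C approaches C_in exponentially: C(t) = C_in + (C₀ − C_in) e^(−t/τ).
C(95.2) = 4.19 + (0 − 4.19)·e^(−95.2/34.707) = 4.19 + (-4.1900)·0.064377 = 3.9203 g/L.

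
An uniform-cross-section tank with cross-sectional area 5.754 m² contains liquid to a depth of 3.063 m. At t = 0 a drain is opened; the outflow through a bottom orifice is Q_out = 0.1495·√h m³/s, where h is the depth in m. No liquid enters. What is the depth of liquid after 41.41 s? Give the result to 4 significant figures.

1.469 m

Unsteady balance on liquid volume: A dh/dt = −0.1495 √h.
Separate and integrate: 2(√h − √h₀) = −(0.1495/A) t.
√h = √3.063 − 0.1495·41.41/(2·5.754) = 1.75014 − 0.537956 = 1.21219.
h = 1.21219² = 1.46940 m.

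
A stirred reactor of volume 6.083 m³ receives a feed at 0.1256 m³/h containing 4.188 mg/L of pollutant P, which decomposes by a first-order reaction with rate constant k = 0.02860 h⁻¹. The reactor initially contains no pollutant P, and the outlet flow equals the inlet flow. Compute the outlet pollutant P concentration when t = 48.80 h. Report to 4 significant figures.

1.597 mg/L

Species balance: V dC/dt = Q C_in − Q C − k V C.
dC/dt = (Q/V) C_in − (Q/V + k) C; effective rate a = Q/V + k = 0.0206477 + 0.02860 = 0.0492477 h⁻¹.
C_ss = Q C_in/(Q + kV) = 1.75587 mg/L; C(t) = C_ss + (C₀ − C_ss) e^(−a t).
C(48.80) = 1.75587 + (-1.75587)·e^(−0.0492477·48.80) = 1.75587 + (-1.75587)·0.0904202 = 1.59710 mg/L.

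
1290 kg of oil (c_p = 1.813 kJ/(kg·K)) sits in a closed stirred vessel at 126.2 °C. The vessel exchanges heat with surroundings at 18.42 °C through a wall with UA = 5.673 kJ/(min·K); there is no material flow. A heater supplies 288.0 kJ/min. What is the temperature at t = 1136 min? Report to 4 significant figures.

Lumped-capacitance energy balance: M c_p dT/dt = UA(T_amb − T) + Q̇.
dT/dt = (T_ss − T)/τ with T_ss = T_amb + Q̇/UA = 18.42 + 288.0/5.673 = 69.1868 °C, τ = M c_p/UA = 1290·1.813/5.673 = 412.263 min.
Solution: T(t) = T_ss + (T₀ − T_ss) e^(−t/τ).
T(1136) = 69.1868 + (57.0132)·0.0635759 = 72.8115 °C.

72.81 °C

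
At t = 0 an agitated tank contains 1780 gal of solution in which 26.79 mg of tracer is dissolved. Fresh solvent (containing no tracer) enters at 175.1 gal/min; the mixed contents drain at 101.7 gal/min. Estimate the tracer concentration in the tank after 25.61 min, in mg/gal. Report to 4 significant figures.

Let m(t) be the amount of tracer. Volume: V(t) = V₀ + (Q_in − Q_out) t = 1780 + 73.4000 t; V(25.61) = 3659.77 gal.
No tracer enters, so dm/dt = −Q_out · (m/V).
dm/m = −Q_out dt/(V₀ + 73.4000 t); integrating gives ln(m/m₀) = −(Q_out/(Q_in−Q_out)) ln(V/V₀).
m = m₀ (V₀/V)^(Q_out/(Q_in−Q_out)) = 26.79 × (1780/3659.77)^(1.38556) = 9.86837 mg.
C = m/V = 9.86837/3659.77 = 0.00269644 mg/gal.

0.002696 mg/gal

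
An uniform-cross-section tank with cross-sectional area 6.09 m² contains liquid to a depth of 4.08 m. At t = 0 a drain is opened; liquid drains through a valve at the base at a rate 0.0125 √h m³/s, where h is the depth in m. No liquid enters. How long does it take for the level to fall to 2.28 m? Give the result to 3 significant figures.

497 s

With no inflow, A dh/dt = −0.0125 √h.
∫ h^(−1/2) dh = −(0.0125/A) ∫ dt, giving 2√h = 2√h₀ − (0.0125/A) t.
t = 2A(√h₀ − √h)/0.0125 = 2·6.09·(√4.08 − √2.28)/0.0125
  = 12.180 × (2.0199 − 1.5100) / 0.0125 = 496.88 s.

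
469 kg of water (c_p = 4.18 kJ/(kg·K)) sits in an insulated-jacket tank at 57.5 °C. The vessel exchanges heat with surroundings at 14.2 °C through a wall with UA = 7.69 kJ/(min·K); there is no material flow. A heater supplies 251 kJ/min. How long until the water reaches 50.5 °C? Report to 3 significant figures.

273 min

Lumped-capacitance energy balance: M c_p dT/dt = UA(T_amb − T) + Q̇.
τ = M c_p/UA = 254.93 min; T_ss = T_amb + Q̇/UA = 14.2 + 251/7.69 = 46.840 °C.
T(t) = T_ss + (T₀ − T_ss)e^(−t/τ); set T = 50.5:
t = −τ ln[(T − T_ss)/(T₀ − T_ss)] = −254.93 · ln(0.34335) = 272.52 min.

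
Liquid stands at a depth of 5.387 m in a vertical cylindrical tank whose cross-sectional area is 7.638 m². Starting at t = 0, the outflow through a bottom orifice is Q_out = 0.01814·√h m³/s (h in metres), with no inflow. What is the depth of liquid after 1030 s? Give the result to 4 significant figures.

Accumulation of liquid (constant cross-section A): A dh/dt = −0.01814 √h.
This is separable: 2 d(√h)/dt = −0.01814/A, so √h = √h₀ − (0.01814/(2A)) t.
√h = √5.387 − 0.01814·1030/(2·7.638) = 2.32099 − 1.22311 = 1.09788.
h = 1.09788² = 1.20535 m.

1.205 m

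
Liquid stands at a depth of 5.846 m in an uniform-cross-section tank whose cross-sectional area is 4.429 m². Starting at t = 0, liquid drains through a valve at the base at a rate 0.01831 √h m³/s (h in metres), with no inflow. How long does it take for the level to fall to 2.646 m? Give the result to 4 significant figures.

382.8 s

Volume balance on the tank: A dh/dt = −0.01831 √h.
Separate and integrate: 2(√h − √h₀) = −(0.01831/A) t.
t = 2A(√h₀ − √h)/0.01831 = 2·4.429·(√5.846 − √2.646)/0.01831
  = 8.85800 × (2.41785 − 1.62665) / 0.01831 = 382.765 s.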